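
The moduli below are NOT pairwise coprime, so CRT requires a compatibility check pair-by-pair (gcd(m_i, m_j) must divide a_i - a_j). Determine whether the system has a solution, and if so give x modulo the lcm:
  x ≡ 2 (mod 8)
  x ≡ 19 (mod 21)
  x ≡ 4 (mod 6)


Moduli 8, 21, 6 are not pairwise coprime, so CRT works modulo lcm(m_i) when all pairwise compatibility conditions hold.
Pairwise compatibility: gcd(m_i, m_j) must divide a_i - a_j for every pair.
Merge one congruence at a time:
  Start: x ≡ 2 (mod 8).
  Combine with x ≡ 19 (mod 21): gcd(8, 21) = 1; 19 - 2 = 17, which IS divisible by 1, so compatible.
    Write x = 2 + 8·t and substitute into x ≡ 19 (mod 21): 8·t ≡ 19 − 2 = 17 (mod 21).
    The inverse of 8 mod 21 is 8 (since 8·8 = 64 = 3·21 + 1), so t ≡ 8·17 = 136 ≡ 10 (mod 21).
    Then x = 2 + 8·10 = 82, valid modulo lcm(8, 21) = 168: x ≡ 82 (mod 168).
  Combine with x ≡ 4 (mod 6): gcd(168, 6) = 6; 4 - 82 = -78, which IS divisible by 6, so compatible.
    Write x = 82 + 168·t and substitute into x ≡ 4 (mod 6): 168·t ≡ 4 − 82 = -78 (mod 6).
    Divide the congruence (and modulus) by g = 6: 28·t ≡ -13 (mod 1).
    Modulo 1 every t works; take t = 0.
    Then x = 82 + 168·0 = 82, valid modulo lcm(168, 6) = 168: x ≡ 82 (mod 168).
Verify: 82 mod 8 = 2, 82 mod 21 = 19, 82 mod 6 = 4.

x ≡ 82 (mod 168).


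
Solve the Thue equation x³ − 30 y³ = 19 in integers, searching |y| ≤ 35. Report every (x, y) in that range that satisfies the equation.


The equation is x³ - 30y³ = 19. For fixed y, x³ = 30·y³ + 19, so a solution requires the RHS to be a perfect cube.
Strategy: iterate y from -35 to 35, compute RHS = 30·y³ + 19, and check whether it is a (positive or negative) perfect cube.
Check small values of y:
  y = 0: RHS = 19 is not a perfect cube.
  y = 1: RHS = 49 is not a perfect cube.
  y = -1: RHS = -11 is not a perfect cube.
  y = 2: RHS = 259 is not a perfect cube.
  y = -2: RHS = -221 is not a perfect cube.
  y = 3: RHS = 829 is not a perfect cube.
  y = -3: RHS = -791 is not a perfect cube.
Continuing the search up to |y| = 35 finds no solutions either.
No (x, y) in the scanned range satisfies the equation.

No integer solutions with |y| ≤ 35.


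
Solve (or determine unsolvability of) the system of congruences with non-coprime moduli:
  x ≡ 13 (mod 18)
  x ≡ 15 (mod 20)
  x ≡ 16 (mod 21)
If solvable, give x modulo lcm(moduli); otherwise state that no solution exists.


Moduli 18, 20, 21 are not pairwise coprime, so CRT works modulo lcm(m_i) when all pairwise compatibility conditions hold.
Pairwise compatibility: gcd(m_i, m_j) must divide a_i - a_j for every pair.
Merge one congruence at a time:
  Start: x ≡ 13 (mod 18).
  Combine with x ≡ 15 (mod 20): gcd(18, 20) = 2; 15 - 13 = 2, which IS divisible by 2, so compatible.
    Write x = 13 + 18·t and substitute into x ≡ 15 (mod 20): 18·t ≡ 15 − 13 = 2 (mod 20).
    Divide the congruence (and modulus) by g = 2: 9·t ≡ 1 (mod 10).
    The inverse of 9 mod 10 is 9 (since 9·9 = 81 = 8·10 + 1), so t ≡ 9·1 = 9 ≡ 9 (mod 10).
    Then x = 13 + 18·9 = 175, valid modulo lcm(18, 20) = 180: x ≡ 175 (mod 180).
  Combine with x ≡ 16 (mod 21): gcd(180, 21) = 3; 16 - 175 = -159, which IS divisible by 3, so compatible.
    Write x = 175 + 180·t and substitute into x ≡ 16 (mod 21): 180·t ≡ 16 − 175 = -159 (mod 21).
    Divide the congruence (and modulus) by g = 3: 60·t ≡ -53 (mod 7).
    Reduce coefficients mod 7: 4·t ≡ 3 (mod 7).
    The inverse of 4 mod 7 is 2 (since 4·2 = 8 = 1·7 + 1), so t ≡ 2·3 = 6 ≡ 6 (mod 7).
    Then x = 175 + 180·6 = 1255, valid modulo lcm(180, 21) = 1260: x ≡ 1255 (mod 1260).
Verify: 1255 mod 18 = 13, 1255 mod 20 = 15, 1255 mod 21 = 16.

x ≡ 1255 (mod 1260).


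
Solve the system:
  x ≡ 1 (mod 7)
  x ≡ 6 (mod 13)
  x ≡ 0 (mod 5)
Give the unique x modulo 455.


Moduli 7, 13, 5 are pairwise coprime; by CRT there is a unique solution modulo M = 7 · 13 · 5 = 455.
Solve pairwise, accumulating the modulus:
  Start with x ≡ 1 (mod 7).
  Combine with x ≡ 6 (mod 13): since gcd(7, 13) = 1, we get a unique residue mod 91.
    Write x = 1 + 7·t and substitute into x ≡ 6 (mod 13): 7·t ≡ 6 − 1 = 5 (mod 13).
    The inverse of 7 mod 13 is 2 (since 7·2 = 14 = 1·13 + 1), so t ≡ 2·5 = 10 ≡ 10 (mod 13).
    Then x = 1 + 7·10 = 71, valid modulo lcm(7, 13) = 91: x ≡ 71 (mod 91).
  Combine with x ≡ 0 (mod 5): since gcd(91, 5) = 1, we get a unique residue mod 455.
    Write x = 71 + 91·t and substitute into x ≡ 0 (mod 5): 91·t ≡ 0 − 71 = -71 (mod 5).
    Reduce coefficients mod 5: 1·t ≡ 4 (mod 5).
    So t ≡ 4 (mod 5).
    Then x = 71 + 91·4 = 435, valid modulo lcm(91, 5) = 455: x ≡ 435 (mod 455).
Verify: 435 mod 7 = 1 ✓, 435 mod 13 = 6 ✓, 435 mod 5 = 0 ✓.

x ≡ 435 (mod 455).


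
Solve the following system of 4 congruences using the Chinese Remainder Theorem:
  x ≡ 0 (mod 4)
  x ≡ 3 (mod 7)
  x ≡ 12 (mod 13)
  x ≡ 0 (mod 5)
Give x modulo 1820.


Product of moduli M = 4 · 7 · 13 · 5 = 1820.
Merge one congruence at a time:
  Start: x ≡ 0 (mod 4).
  Combine with x ≡ 3 (mod 7); new modulus lcm = 28.
    Write x = 0 + 4·t and substitute into x ≡ 3 (mod 7): 4·t ≡ 3 − 0 = 3 (mod 7).
    The inverse of 4 mod 7 is 2 (since 4·2 = 8 = 1·7 + 1), so t ≡ 2·3 = 6 ≡ 6 (mod 7).
    Then x = 0 + 4·6 = 24, valid modulo lcm(4, 7) = 28: x ≡ 24 (mod 28).
  Combine with x ≡ 12 (mod 13); new modulus lcm = 364.
    Write x = 24 + 28·t and substitute into x ≡ 12 (mod 13): 28·t ≡ 12 − 24 = -12 (mod 13).
    Reduce coefficients mod 13: 2·t ≡ 1 (mod 13).
    The inverse of 2 mod 13 is 7 (since 2·7 = 14 = 1·13 + 1), so t ≡ 7·1 = 7 ≡ 7 (mod 13).
    Then x = 24 + 28·7 = 220, valid modulo lcm(28, 13) = 364: x ≡ 220 (mod 364).
  Combine with x ≡ 0 (mod 5); new modulus lcm = 1820.
    Write x = 220 + 364·t and substitute into x ≡ 0 (mod 5): 364·t ≡ 0 − 220 = -220 (mod 5).
    Reduce coefficients mod 5: 4·t ≡ 0 (mod 5).
    The inverse of 4 mod 5 is 4 (since 4·4 = 16 = 3·5 + 1), so t ≡ 4·0 = 0 ≡ 0 (mod 5).
    Then x = 220 + 364·0 = 220, valid modulo lcm(364, 5) = 1820: x ≡ 220 (mod 1820).
Verify against each original: 220 mod 4 = 0, 220 mod 7 = 3, 220 mod 13 = 12, 220 mod 5 = 0.

x ≡ 220 (mod 1820).


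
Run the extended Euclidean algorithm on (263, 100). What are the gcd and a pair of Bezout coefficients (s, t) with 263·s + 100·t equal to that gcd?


Euclidean algorithm on (263, 100) — divide until remainder is 0:
  263 = 2 · 100 + 63
  100 = 1 · 63 + 37
  63 = 1 · 37 + 26
  37 = 1 · 26 + 11
  26 = 2 · 11 + 4
  11 = 2 · 4 + 3
  4 = 1 · 3 + 1
  3 = 3 · 1 + 0
gcd(263, 100) = 1.
Track Bezout coefficients alongside the remainders: start with r₀ = 263 = a·1 + b·0 (s = 1, t = 0) and r₁ = 100 = a·0 + b·1 (s = 0, t = 1); each new remainder r_{k+1} = r_{k-1} − q_k·r_k inherits s_{k+1} = s_{k-1} − q_k·s_k, t_{k+1} = t_{k-1} − q_k·t_k, so r_k = a·s_k + b·t_k at every step:
  q = 2: r = 63, s = 1 − 2·0 = 1, t = 0 − 2·1 = -2  (check: 263·1 + 100·(-2) = 63)
  q = 1: r = 37, s = 0 − 1·1 = -1, t = 1 − 1·(-2) = 3  (check: 263·(-1) + 100·3 = 37)
  q = 1: r = 26, s = 1 − 1·(-1) = 2, t = -2 − 1·3 = -5  (check: 263·2 + 100·(-5) = 26)
  q = 1: r = 11, s = -1 − 1·2 = -3, t = 3 − 1·(-5) = 8  (check: 263·(-3) + 100·8 = 11)
  q = 2: r = 4, s = 2 − 2·(-3) = 8, t = -5 − 2·8 = -21  (check: 263·8 + 100·(-21) = 4)
  q = 2: r = 3, s = -3 − 2·8 = -19, t = 8 − 2·(-21) = 50  (check: 263·(-19) + 100·50 = 3)
  q = 1: r = 1, s = 8 − 1·(-19) = 27, t = -21 − 1·50 = -71  (check: 263·27 + 100·(-71) = 1)
The row with r = 1 (the gcd) gives the Bezout coefficients s = 27, t = -71.
Result: 263 · (27) + 100 · (-71) = 1.

gcd(263, 100) = 1; s = 27, t = -71 (check: 263·27 + 100·(-71) = 1).


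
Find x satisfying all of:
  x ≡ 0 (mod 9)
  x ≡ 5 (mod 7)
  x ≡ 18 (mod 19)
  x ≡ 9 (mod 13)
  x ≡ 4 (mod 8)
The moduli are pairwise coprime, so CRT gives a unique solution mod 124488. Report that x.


Product of moduli M = 9 · 7 · 19 · 13 · 8 = 124488.
Merge one congruence at a time:
  Start: x ≡ 0 (mod 9).
  Combine with x ≡ 5 (mod 7); new modulus lcm = 63.
    Write x = 0 + 9·t and substitute into x ≡ 5 (mod 7): 9·t ≡ 5 − 0 = 5 (mod 7).
    Reduce coefficients mod 7: 2·t ≡ 5 (mod 7).
    The inverse of 2 mod 7 is 4 (since 2·4 = 8 = 1·7 + 1), so t ≡ 4·5 = 20 ≡ 6 (mod 7).
    Then x = 0 + 9·6 = 54, valid modulo lcm(9, 7) = 63: x ≡ 54 (mod 63).
  Combine with x ≡ 18 (mod 19); new modulus lcm = 1197.
    Write x = 54 + 63·t and substitute into x ≡ 18 (mod 19): 63·t ≡ 18 − 54 = -36 (mod 19).
    Reduce coefficients mod 19: 6·t ≡ 2 (mod 19).
    The inverse of 6 mod 19 is 16 (since 6·16 = 96 = 5·19 + 1), so t ≡ 16·2 = 32 ≡ 13 (mod 19).
    Then x = 54 + 63·13 = 873, valid modulo lcm(63, 19) = 1197: x ≡ 873 (mod 1197).
  Combine with x ≡ 9 (mod 13); new modulus lcm = 15561.
    Write x = 873 + 1197·t and substitute into x ≡ 9 (mod 13): 1197·t ≡ 9 − 873 = -864 (mod 13).
    Reduce coefficients mod 13: 1·t ≡ 7 (mod 13).
    So t ≡ 7 (mod 13).
    Then x = 873 + 1197·7 = 9252, valid modulo lcm(1197, 13) = 15561: x ≡ 9252 (mod 15561).
  Combine with x ≡ 4 (mod 8); new modulus lcm = 124488.
    Write x = 9252 + 15561·t and substitute into x ≡ 4 (mod 8): 15561·t ≡ 4 − 9252 = -9248 (mod 8).
    Reduce coefficients mod 8: 1·t ≡ 0 (mod 8).
    So t ≡ 0 (mod 8).
    Then x = 9252 + 15561·0 = 9252, valid modulo lcm(15561, 8) = 124488: x ≡ 9252 (mod 124488).
Verify against each original: 9252 mod 9 = 0, 9252 mod 7 = 5, 9252 mod 19 = 18, 9252 mod 13 = 9, 9252 mod 8 = 4.

x ≡ 9252 (mod 124488).


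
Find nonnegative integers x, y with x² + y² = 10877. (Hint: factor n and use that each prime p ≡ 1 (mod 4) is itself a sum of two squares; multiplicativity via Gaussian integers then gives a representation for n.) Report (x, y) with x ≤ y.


Step 1: Factor n = 10877 = 73 · 149.
Step 2: Check the mod-4 condition on each prime factor: 73 ≡ 1 (mod 4), exponent 1; 149 ≡ 1 (mod 4), exponent 1.
All primes ≡ 3 (mod 4) appear to even exponent (or don't appear), so by the two-squares theorem n IS expressible as a sum of two squares.
Step 3: Build a representation. Here n = 73 · 149 is a product of primes ≡ 1 (mod 4). Each prime p ≡ 1 (mod 4) is itself a sum of two squares; find a² by testing p − a² for a perfect square:
  73: 73 − 1² = 72, 73 − 2² = 69, 73 − 3² = 64 = 8² ⇒ 73 = 3² + 8².
  149: 149 − 1² = 148, 149 − 2² = 145, 149 − 3² = 140, 149 − 4² = 133, 149 − 5² = 124, 149 − 6² = 113, 149 − 7² = 100 = 10² ⇒ 149 = 7² + 10².
  Combine using the Brahmagupta–Fibonacci identity (a² + b²)(c² + d²) = (ac − bd)² + (ad + bc)² = (ac + bd)² + (ad − bc)²:
  73 · 149 = 10877: from (3² + 8²)(7² + 10²), take (3·7 − 8·10, 3·10 + 8·7) = (21 − 80, 30 + 56) = (-59, 86); dropping signs (only squares matter) gives (59, 86); check 59² + 86² = 3481 + 7396 = 10877 ✓.
Step 4: Order so x ≤ y and verify: 59² + 86² = 3481 + 7396 = 10877 = n. ✓

n = 10877 = 59² + 86² (one valid representation with x ≤ y).


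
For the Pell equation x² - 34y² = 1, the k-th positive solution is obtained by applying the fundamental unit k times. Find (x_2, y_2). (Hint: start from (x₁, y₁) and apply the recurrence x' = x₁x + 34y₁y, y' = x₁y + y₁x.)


Step 1: Find the fundamental solution (x₁, y₁) of x² - 34y² = 1.
  Expand √34 as a continued fraction. a₀ = ⌊√34⌋ = 5; iterate m_{k+1} = d_k·a_k − m_k, d_{k+1} = (34 − m_{k+1}²)/d_k, a_{k+1} = ⌊(a₀ + m_{k+1})/d_{k+1}⌋ (starting m₀ = 0, d₀ = 1), with convergents p_k = a_k·p_{k-1} + p_{k-2}, q_k = a_k·q_{k-1} + q_{k-2} (p₋₁ = 1, q₋₁ = 0):
  k = 0: a₀ = 5; p₀/q₀ = 5/1; p₀² − 34·q₀² = 25 − 34 = -9.
  k = 1: m = 5, d = 9, a = ⌊(5 + 5)/9⌋ = 1; p/q = (1·5 + 1)/(1·1 + 0) = 6/1; p² − 34·q² = 36 − 34 = 2.
  k = 2: m = 4, d = 2, a = ⌊(5 + 4)/2⌋ = 4; p/q = (4·6 + 5)/(4·1 + 1) = 29/5; p² − 34·q² = 841 − 850 = -9.
  k = 3: m = 4, d = 9, a = ⌊(5 + 4)/9⌋ = 1; p/q = (1·29 + 6)/(1·5 + 1) = 35/6; p² − 34·q² = 1225 − 1224 = 1.
  The first convergent with p² − 34·q² = 1 gives the fundamental solution (x₁, y₁) = (35, 6).
Step 2: Apply the recurrence (x_{n+1}, y_{n+1}) = (x₁x_n + 34y₁y_n, x₁y_n + y₁x_n) repeatedly.
  From (x_1, y_1) = (35, 6): x_2 = 35·35 + 34·6·6 = 2449; y_2 = 35·6 + 6·35 = 420.
Step 3: Verify x_2² - 34·y_2² = 5997601 - 5997600 = 1 (should be 1). ✓

(x_1, y_1) = (35, 6); (x_2, y_2) = (2449, 420).


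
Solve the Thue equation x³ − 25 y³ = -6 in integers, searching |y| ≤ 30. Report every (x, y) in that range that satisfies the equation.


The equation is x³ - 25y³ = -6. For fixed y, x³ = 25·y³ − 6, so a solution requires the RHS to be a perfect cube.
Strategy: iterate y from -30 to 30, compute RHS = 25·y³ − 6, and check whether it is a (positive or negative) perfect cube.
Check small values of y:
  y = 0: RHS = -6 is not a perfect cube.
  y = 1: RHS = 19 is not a perfect cube.
  y = -1: RHS = -31 is not a perfect cube.
  y = 2: RHS = 194 is not a perfect cube.
  y = -2: RHS = -206 is not a perfect cube.
  y = 3: RHS = 669 is not a perfect cube.
  y = -3: RHS = -681 is not a perfect cube.
Continuing the search up to |y| = 30 finds no solutions either.
No (x, y) in the scanned range satisfies the equation.

No integer solutions with |y| ≤ 30.


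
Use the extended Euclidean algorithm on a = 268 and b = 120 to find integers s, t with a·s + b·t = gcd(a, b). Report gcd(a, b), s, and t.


Euclidean algorithm on (268, 120) — divide until remainder is 0:
  268 = 2 · 120 + 28
  120 = 4 · 28 + 8
  28 = 3 · 8 + 4
  8 = 2 · 4 + 0
gcd(268, 120) = 4.
Track Bezout coefficients alongside the remainders: start with r₀ = 268 = a·1 + b·0 (s = 1, t = 0) and r₁ = 120 = a·0 + b·1 (s = 0, t = 1); each new remainder r_{k+1} = r_{k-1} − q_k·r_k inherits s_{k+1} = s_{k-1} − q_k·s_k, t_{k+1} = t_{k-1} − q_k·t_k, so r_k = a·s_k + b·t_k at every step:
  q = 2: r = 28, s = 1 − 2·0 = 1, t = 0 − 2·1 = -2  (check: 268·1 + 120·(-2) = 28)
  q = 4: r = 8, s = 0 − 4·1 = -4, t = 1 − 4·(-2) = 9  (check: 268·(-4) + 120·9 = 8)
  q = 3: r = 4, s = 1 − 3·(-4) = 13, t = -2 − 3·9 = -29  (check: 268·13 + 120·(-29) = 4)
The row with r = 4 (the gcd) gives the Bezout coefficients s = 13, t = -29.
Result: 268 · (13) + 120 · (-29) = 4.

gcd(268, 120) = 4; s = 13, t = -29 (check: 268·13 + 120·(-29) = 4).


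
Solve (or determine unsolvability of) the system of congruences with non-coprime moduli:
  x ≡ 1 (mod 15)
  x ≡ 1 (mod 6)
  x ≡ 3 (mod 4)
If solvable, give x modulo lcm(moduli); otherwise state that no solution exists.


Moduli 15, 6, 4 are not pairwise coprime, so CRT works modulo lcm(m_i) when all pairwise compatibility conditions hold.
Pairwise compatibility: gcd(m_i, m_j) must divide a_i - a_j for every pair.
Merge one congruence at a time:
  Start: x ≡ 1 (mod 15).
  Combine with x ≡ 1 (mod 6): gcd(15, 6) = 3; 1 - 1 = 0, which IS divisible by 3, so compatible.
    Write x = 1 + 15·t and substitute into x ≡ 1 (mod 6): 15·t ≡ 1 − 1 = 0 (mod 6).
    Divide the congruence (and modulus) by g = 3: 5·t ≡ 0 (mod 2).
    Reduce coefficients mod 2: 1·t ≡ 0 (mod 2).
    So t ≡ 0 (mod 2).
    Then x = 1 + 15·0 = 1, valid modulo lcm(15, 6) = 30: x ≡ 1 (mod 30).
  Combine with x ≡ 3 (mod 4): gcd(30, 4) = 2; 3 - 1 = 2, which IS divisible by 2, so compatible.
    Write x = 1 + 30·t and substitute into x ≡ 3 (mod 4): 30·t ≡ 3 − 1 = 2 (mod 4).
    Divide the congruence (and modulus) by g = 2: 15·t ≡ 1 (mod 2).
    Reduce coefficients mod 2: 1·t ≡ 1 (mod 2).
    So t ≡ 1 (mod 2).
    Then x = 1 + 30·1 = 31, valid modulo lcm(30, 4) = 60: x ≡ 31 (mod 60).
Verify: 31 mod 15 = 1, 31 mod 6 = 1, 31 mod 4 = 3.

x ≡ 31 (mod 60).


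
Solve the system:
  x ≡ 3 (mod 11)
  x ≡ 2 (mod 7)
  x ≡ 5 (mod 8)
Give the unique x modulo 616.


Moduli 11, 7, 8 are pairwise coprime; by CRT there is a unique solution modulo M = 11 · 7 · 8 = 616.
Solve pairwise, accumulating the modulus:
  Start with x ≡ 3 (mod 11).
  Combine with x ≡ 2 (mod 7): since gcd(11, 7) = 1, we get a unique residue mod 77.
    Write x = 3 + 11·t and substitute into x ≡ 2 (mod 7): 11·t ≡ 2 − 3 = -1 (mod 7).
    Reduce coefficients mod 7: 4·t ≡ 6 (mod 7).
    The inverse of 4 mod 7 is 2 (since 4·2 = 8 = 1·7 + 1), so t ≡ 2·6 = 12 ≡ 5 (mod 7).
    Then x = 3 + 11·5 = 58, valid modulo lcm(11, 7) = 77: x ≡ 58 (mod 77).
  Combine with x ≡ 5 (mod 8): since gcd(77, 8) = 1, we get a unique residue mod 616.
    Write x = 58 + 77·t and substitute into x ≡ 5 (mod 8): 77·t ≡ 5 − 58 = -53 (mod 8).
    Reduce coefficients mod 8: 5·t ≡ 3 (mod 8).
    The inverse of 5 mod 8 is 5 (since 5·5 = 25 = 3·8 + 1), so t ≡ 5·3 = 15 ≡ 7 (mod 8).
    Then x = 58 + 77·7 = 597, valid modulo lcm(77, 8) = 616: x ≡ 597 (mod 616).
Verify: 597 mod 11 = 3 ✓, 597 mod 7 = 2 ✓, 597 mod 8 = 5 ✓.

x ≡ 597 (mod 616).


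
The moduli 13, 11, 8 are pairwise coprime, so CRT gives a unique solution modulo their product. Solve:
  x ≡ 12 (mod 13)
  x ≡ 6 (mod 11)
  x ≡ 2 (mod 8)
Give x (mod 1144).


Moduli 13, 11, 8 are pairwise coprime; by CRT there is a unique solution modulo M = 13 · 11 · 8 = 1144.
Solve pairwise, accumulating the modulus:
  Start with x ≡ 12 (mod 13).
  Combine with x ≡ 6 (mod 11): since gcd(13, 11) = 1, we get a unique residue mod 143.
    Write x = 12 + 13·t and substitute into x ≡ 6 (mod 11): 13·t ≡ 6 − 12 = -6 (mod 11).
    Reduce coefficients mod 11: 2·t ≡ 5 (mod 11).
    The inverse of 2 mod 11 is 6 (since 2·6 = 12 = 1·11 + 1), so t ≡ 6·5 = 30 ≡ 8 (mod 11).
    Then x = 12 + 13·8 = 116, valid modulo lcm(13, 11) = 143: x ≡ 116 (mod 143).
  Combine with x ≡ 2 (mod 8): since gcd(143, 8) = 1, we get a unique residue mod 1144.
    Write x = 116 + 143·t and substitute into x ≡ 2 (mod 8): 143·t ≡ 2 − 116 = -114 (mod 8).
    Reduce coefficients mod 8: 7·t ≡ 6 (mod 8).
    The inverse of 7 mod 8 is 7 (since 7·7 = 49 = 6·8 + 1), so t ≡ 7·6 = 42 ≡ 2 (mod 8).
    Then x = 116 + 143·2 = 402, valid modulo lcm(143, 8) = 1144: x ≡ 402 (mod 1144).
Verify: 402 mod 13 = 12 ✓, 402 mod 11 = 6 ✓, 402 mod 8 = 2 ✓.

x ≡ 402 (mod 1144).


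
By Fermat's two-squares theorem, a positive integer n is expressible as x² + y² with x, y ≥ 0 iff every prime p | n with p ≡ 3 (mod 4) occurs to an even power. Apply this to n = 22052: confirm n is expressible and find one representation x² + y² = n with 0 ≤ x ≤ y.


Step 1: Factor n = 22052 = 2^2 · 37 · 149.
Step 2: Check the mod-4 condition on each prime factor: 2 = 2 (special); 37 ≡ 1 (mod 4), exponent 1; 149 ≡ 1 (mod 4), exponent 1.
All primes ≡ 3 (mod 4) appear to even exponent (or don't appear), so by the two-squares theorem n IS expressible as a sum of two squares.
Step 3: Build a representation. Group n = k² · m with k = 2 and m = 37 · 149 = 5513 (a product of primes ≡ 1 (mod 4)); a representation of m scales to one of n via (k·x)² + (k·y)² = k²(x² + y²). Each prime p ≡ 1 (mod 4) is itself a sum of two squares; find a² by testing p − a² for a perfect square:
  37: 37 − 1² = 36 = 6² ⇒ 37 = 1² + 6².
  149: 149 − 1² = 148, 149 − 2² = 145, 149 − 3² = 140, 149 − 4² = 133, 149 − 5² = 124, 149 − 6² = 113, 149 − 7² = 100 = 10² ⇒ 149 = 7² + 10².
  Combine using the Brahmagupta–Fibonacci identity (a² + b²)(c² + d²) = (ac − bd)² + (ad + bc)² = (ac + bd)² + (ad − bc)²:
  37 · 149 = 5513: from (1² + 6²)(7² + 10²), take (1·7 − 6·10, 1·10 + 6·7) = (7 − 60, 10 + 42) = (-53, 52); dropping signs (only squares matter) gives (53, 52); check 53² + 52² = 2809 + 2704 = 5513 ✓.
  Scale by k = 2: (2·53, 2·52) = (106, 104).
Step 4: Order so x ≤ y and verify: 104² + 106² = 10816 + 11236 = 22052 = n. ✓

n = 22052 = 104² + 106² (one valid representation with x ≤ y).


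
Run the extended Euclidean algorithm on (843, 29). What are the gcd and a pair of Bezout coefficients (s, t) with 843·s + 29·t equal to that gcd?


Euclidean algorithm on (843, 29) — divide until remainder is 0:
  843 = 29 · 29 + 2
  29 = 14 · 2 + 1
  2 = 2 · 1 + 0
gcd(843, 29) = 1.
Track Bezout coefficients alongside the remainders: start with r₀ = 843 = a·1 + b·0 (s = 1, t = 0) and r₁ = 29 = a·0 + b·1 (s = 0, t = 1); each new remainder r_{k+1} = r_{k-1} − q_k·r_k inherits s_{k+1} = s_{k-1} − q_k·s_k, t_{k+1} = t_{k-1} − q_k·t_k, so r_k = a·s_k + b·t_k at every step:
  q = 29: r = 2, s = 1 − 29·0 = 1, t = 0 − 29·1 = -29  (check: 843·1 + 29·(-29) = 2)
  q = 14: r = 1, s = 0 − 14·1 = -14, t = 1 − 14·(-29) = 407  (check: 843·(-14) + 29·407 = 1)
The row with r = 1 (the gcd) gives the Bezout coefficients s = -14, t = 407.
Result: 843 · (-14) + 29 · (407) = 1.

gcd(843, 29) = 1; s = -14, t = 407 (check: 843·(-14) + 29·407 = 1).


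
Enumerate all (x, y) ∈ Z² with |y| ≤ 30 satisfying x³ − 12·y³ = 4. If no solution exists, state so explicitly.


The equation is x³ - 12y³ = 4. For fixed y, x³ = 12·y³ + 4, so a solution requires the RHS to be a perfect cube.
Strategy: iterate y from -30 to 30, compute RHS = 12·y³ + 4, and check whether it is a (positive or negative) perfect cube.
Check small values of y:
  y = 0: RHS = 4 is not a perfect cube.
  y = 1: RHS = 16 is not a perfect cube.
  y = -1: RHS = -8 = (-2)³ ⇒ x = -2 works.
  y = 2: RHS = 100 is not a perfect cube.
  y = -2: RHS = -92 is not a perfect cube.
  y = 3: RHS = 328 is not a perfect cube.
  y = -3: RHS = -320 is not a perfect cube.
Continuing the search up to |y| = 30 finds no further solutions beyond those listed.
Collected solutions: (-2, -1).

Solutions (with |y| ≤ 30): (-2, -1).


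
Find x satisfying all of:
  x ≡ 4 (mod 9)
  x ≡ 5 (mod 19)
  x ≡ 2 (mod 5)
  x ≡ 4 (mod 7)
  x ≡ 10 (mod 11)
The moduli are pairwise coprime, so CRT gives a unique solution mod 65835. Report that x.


Product of moduli M = 9 · 19 · 5 · 7 · 11 = 65835.
Merge one congruence at a time:
  Start: x ≡ 4 (mod 9).
  Combine with x ≡ 5 (mod 19); new modulus lcm = 171.
    Write x = 4 + 9·t and substitute into x ≡ 5 (mod 19): 9·t ≡ 5 − 4 = 1 (mod 19).
    The inverse of 9 mod 19 is 17 (since 9·17 = 153 = 8·19 + 1), so t ≡ 17·1 = 17 ≡ 17 (mod 19).
    Then x = 4 + 9·17 = 157, valid modulo lcm(9, 19) = 171: x ≡ 157 (mod 171).
  Combine with x ≡ 2 (mod 5); new modulus lcm = 855.
    Write x = 157 + 171·t and substitute into x ≡ 2 (mod 5): 171·t ≡ 2 − 157 = -155 (mod 5).
    Reduce coefficients mod 5: 1·t ≡ 0 (mod 5).
    So t ≡ 0 (mod 5).
    Then x = 157 + 171·0 = 157, valid modulo lcm(171, 5) = 855: x ≡ 157 (mod 855).
  Combine with x ≡ 4 (mod 7); new modulus lcm = 5985.
    Write x = 157 + 855·t and substitute into x ≡ 4 (mod 7): 855·t ≡ 4 − 157 = -153 (mod 7).
    Reduce coefficients mod 7: 1·t ≡ 1 (mod 7).
    So t ≡ 1 (mod 7).
    Then x = 157 + 855·1 = 1012, valid modulo lcm(855, 7) = 5985: x ≡ 1012 (mod 5985).
  Combine with x ≡ 10 (mod 11); new modulus lcm = 65835.
    Write x = 1012 + 5985·t and substitute into x ≡ 10 (mod 11): 5985·t ≡ 10 − 1012 = -1002 (mod 11).
    Reduce coefficients mod 11: 1·t ≡ 10 (mod 11).
    So t ≡ 10 (mod 11).
    Then x = 1012 + 5985·10 = 60862, valid modulo lcm(5985, 11) = 65835: x ≡ 60862 (mod 65835).
Verify against each original: 60862 mod 9 = 4, 60862 mod 19 = 5, 60862 mod 5 = 2, 60862 mod 7 = 4, 60862 mod 11 = 10.

x ≡ 60862 (mod 65835).


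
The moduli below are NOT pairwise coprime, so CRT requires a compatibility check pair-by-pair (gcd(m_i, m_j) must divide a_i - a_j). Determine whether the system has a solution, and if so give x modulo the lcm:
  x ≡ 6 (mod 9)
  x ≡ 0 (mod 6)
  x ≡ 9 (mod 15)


Moduli 9, 6, 15 are not pairwise coprime, so CRT works modulo lcm(m_i) when all pairwise compatibility conditions hold.
Pairwise compatibility: gcd(m_i, m_j) must divide a_i - a_j for every pair.
Merge one congruence at a time:
  Start: x ≡ 6 (mod 9).
  Combine with x ≡ 0 (mod 6): gcd(9, 6) = 3; 0 - 6 = -6, which IS divisible by 3, so compatible.
    Write x = 6 + 9·t and substitute into x ≡ 0 (mod 6): 9·t ≡ 0 − 6 = -6 (mod 6).
    Divide the congruence (and modulus) by g = 3: 3·t ≡ -2 (mod 2).
    Reduce coefficients mod 2: 1·t ≡ 0 (mod 2).
    So t ≡ 0 (mod 2).
    Then x = 6 + 9·0 = 6, valid modulo lcm(9, 6) = 18: x ≡ 6 (mod 18).
  Combine with x ≡ 9 (mod 15): gcd(18, 15) = 3; 9 - 6 = 3, which IS divisible by 3, so compatible.
    Write x = 6 + 18·t and substitute into x ≡ 9 (mod 15): 18·t ≡ 9 − 6 = 3 (mod 15).
    Divide the congruence (and modulus) by g = 3: 6·t ≡ 1 (mod 5).
    Reduce coefficients mod 5: 1·t ≡ 1 (mod 5).
    So t ≡ 1 (mod 5).
    Then x = 6 + 18·1 = 24, valid modulo lcm(18, 15) = 90: x ≡ 24 (mod 90).
Verify: 24 mod 9 = 6, 24 mod 6 = 0, 24 mod 15 = 9.

x ≡ 24 (mod 90).


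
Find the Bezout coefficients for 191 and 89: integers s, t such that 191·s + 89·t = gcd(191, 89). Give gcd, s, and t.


Euclidean algorithm on (191, 89) — divide until remainder is 0:
  191 = 2 · 89 + 13
  89 = 6 · 13 + 11
  13 = 1 · 11 + 2
  11 = 5 · 2 + 1
  2 = 2 · 1 + 0
gcd(191, 89) = 1.
Track Bezout coefficients alongside the remainders: start with r₀ = 191 = a·1 + b·0 (s = 1, t = 0) and r₁ = 89 = a·0 + b·1 (s = 0, t = 1); each new remainder r_{k+1} = r_{k-1} − q_k·r_k inherits s_{k+1} = s_{k-1} − q_k·s_k, t_{k+1} = t_{k-1} − q_k·t_k, so r_k = a·s_k + b·t_k at every step:
  q = 2: r = 13, s = 1 − 2·0 = 1, t = 0 − 2·1 = -2  (check: 191·1 + 89·(-2) = 13)
  q = 6: r = 11, s = 0 − 6·1 = -6, t = 1 − 6·(-2) = 13  (check: 191·(-6) + 89·13 = 11)
  q = 1: r = 2, s = 1 − 1·(-6) = 7, t = -2 − 1·13 = -15  (check: 191·7 + 89·(-15) = 2)
  q = 5: r = 1, s = -6 − 5·7 = -41, t = 13 − 5·(-15) = 88  (check: 191·(-41) + 89·88 = 1)
The row with r = 1 (the gcd) gives the Bezout coefficients s = -41, t = 88.
Result: 191 · (-41) + 89 · (88) = 1.

gcd(191, 89) = 1; s = -41, t = 88 (check: 191·(-41) + 89·88 = 1).


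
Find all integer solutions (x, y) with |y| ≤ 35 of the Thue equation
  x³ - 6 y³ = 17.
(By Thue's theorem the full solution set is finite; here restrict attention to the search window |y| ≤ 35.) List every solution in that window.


The equation is x³ - 6y³ = 17. For fixed y, x³ = 6·y³ + 17, so a solution requires the RHS to be a perfect cube.
Strategy: iterate y from -35 to 35, compute RHS = 6·y³ + 17, and check whether it is a (positive or negative) perfect cube.
Check small values of y:
  y = 0: RHS = 17 is not a perfect cube.
  y = 1: RHS = 23 is not a perfect cube.
  y = -1: RHS = 11 is not a perfect cube.
  y = 2: RHS = 65 is not a perfect cube.
  y = -2: RHS = -31 is not a perfect cube.
  y = 3: RHS = 179 is not a perfect cube.
  y = -3: RHS = -145 is not a perfect cube.
Continuing the search up to |y| = 35 finds no solutions either.
No (x, y) in the scanned range satisfies the equation.

No integer solutions with |y| ≤ 35.


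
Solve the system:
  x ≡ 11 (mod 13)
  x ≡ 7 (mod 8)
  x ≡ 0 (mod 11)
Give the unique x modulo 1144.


Moduli 13, 8, 11 are pairwise coprime; by CRT there is a unique solution modulo M = 13 · 8 · 11 = 1144.
Solve pairwise, accumulating the modulus:
  Start with x ≡ 11 (mod 13).
  Combine with x ≡ 7 (mod 8): since gcd(13, 8) = 1, we get a unique residue mod 104.
    Write x = 11 + 13·t and substitute into x ≡ 7 (mod 8): 13·t ≡ 7 − 11 = -4 (mod 8).
    Reduce coefficients mod 8: 5·t ≡ 4 (mod 8).
    The inverse of 5 mod 8 is 5 (since 5·5 = 25 = 3·8 + 1), so t ≡ 5·4 = 20 ≡ 4 (mod 8).
    Then x = 11 + 13·4 = 63, valid modulo lcm(13, 8) = 104: x ≡ 63 (mod 104).
  Combine with x ≡ 0 (mod 11): since gcd(104, 11) = 1, we get a unique residue mod 1144.
    Write x = 63 + 104·t and substitute into x ≡ 0 (mod 11): 104·t ≡ 0 − 63 = -63 (mod 11).
    Reduce coefficients mod 11: 5·t ≡ 3 (mod 11).
    The inverse of 5 mod 11 is 9 (since 5·9 = 45 = 4·11 + 1), so t ≡ 9·3 = 27 ≡ 5 (mod 11).
    Then x = 63 + 104·5 = 583, valid modulo lcm(104, 11) = 1144: x ≡ 583 (mod 1144).
Verify: 583 mod 13 = 11 ✓, 583 mod 8 = 7 ✓, 583 mod 11 = 0 ✓.

x ≡ 583 (mod 1144).


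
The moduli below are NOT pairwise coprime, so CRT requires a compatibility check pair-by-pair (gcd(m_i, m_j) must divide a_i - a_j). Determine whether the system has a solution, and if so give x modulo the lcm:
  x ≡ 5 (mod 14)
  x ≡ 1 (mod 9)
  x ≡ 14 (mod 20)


Moduli 14, 9, 20 are not pairwise coprime, so CRT works modulo lcm(m_i) when all pairwise compatibility conditions hold.
Pairwise compatibility: gcd(m_i, m_j) must divide a_i - a_j for every pair.
Merge one congruence at a time:
  Start: x ≡ 5 (mod 14).
  Combine with x ≡ 1 (mod 9): gcd(14, 9) = 1; 1 - 5 = -4, which IS divisible by 1, so compatible.
    Write x = 5 + 14·t and substitute into x ≡ 1 (mod 9): 14·t ≡ 1 − 5 = -4 (mod 9).
    Reduce coefficients mod 9: 5·t ≡ 5 (mod 9).
    The inverse of 5 mod 9 is 2 (since 5·2 = 10 = 1·9 + 1), so t ≡ 2·5 = 10 ≡ 1 (mod 9).
    Then x = 5 + 14·1 = 19, valid modulo lcm(14, 9) = 126: x ≡ 19 (mod 126).
  Combine with x ≡ 14 (mod 20): gcd(126, 20) = 2, and 14 - 19 = -5 is NOT divisible by 2.
    ⇒ system is inconsistent (no integer solution).

No solution (the system is inconsistent).


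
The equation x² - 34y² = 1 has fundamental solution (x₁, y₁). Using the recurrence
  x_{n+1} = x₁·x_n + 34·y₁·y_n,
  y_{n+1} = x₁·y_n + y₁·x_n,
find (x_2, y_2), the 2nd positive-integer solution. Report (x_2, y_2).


Step 1: Find the fundamental solution (x₁, y₁) of x² - 34y² = 1.
  Expand √34 as a continued fraction. a₀ = ⌊√34⌋ = 5; iterate m_{k+1} = d_k·a_k − m_k, d_{k+1} = (34 − m_{k+1}²)/d_k, a_{k+1} = ⌊(a₀ + m_{k+1})/d_{k+1}⌋ (starting m₀ = 0, d₀ = 1), with convergents p_k = a_k·p_{k-1} + p_{k-2}, q_k = a_k·q_{k-1} + q_{k-2} (p₋₁ = 1, q₋₁ = 0):
  k = 0: a₀ = 5; p₀/q₀ = 5/1; p₀² − 34·q₀² = 25 − 34 = -9.
  k = 1: m = 5, d = 9, a = ⌊(5 + 5)/9⌋ = 1; p/q = (1·5 + 1)/(1·1 + 0) = 6/1; p² − 34·q² = 36 − 34 = 2.
  k = 2: m = 4, d = 2, a = ⌊(5 + 4)/2⌋ = 4; p/q = (4·6 + 5)/(4·1 + 1) = 29/5; p² − 34·q² = 841 − 850 = -9.
  k = 3: m = 4, d = 9, a = ⌊(5 + 4)/9⌋ = 1; p/q = (1·29 + 6)/(1·5 + 1) = 35/6; p² − 34·q² = 1225 − 1224 = 1.
  The first convergent with p² − 34·q² = 1 gives the fundamental solution (x₁, y₁) = (35, 6).
Step 2: Apply the recurrence (x_{n+1}, y_{n+1}) = (x₁x_n + 34y₁y_n, x₁y_n + y₁x_n) repeatedly.
  From (x_1, y_1) = (35, 6): x_2 = 35·35 + 34·6·6 = 2449; y_2 = 35·6 + 6·35 = 420.
Step 3: Verify x_2² - 34·y_2² = 5997601 - 5997600 = 1 (should be 1). ✓

(x_1, y_1) = (35, 6); (x_2, y_2) = (2449, 420).


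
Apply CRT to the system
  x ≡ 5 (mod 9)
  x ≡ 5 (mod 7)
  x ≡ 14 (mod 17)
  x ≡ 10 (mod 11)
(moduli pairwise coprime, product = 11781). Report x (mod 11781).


Product of moduli M = 9 · 7 · 17 · 11 = 11781.
Merge one congruence at a time:
  Start: x ≡ 5 (mod 9).
  Combine with x ≡ 5 (mod 7); new modulus lcm = 63.
    Write x = 5 + 9·t and substitute into x ≡ 5 (mod 7): 9·t ≡ 5 − 5 = 0 (mod 7).
    Reduce coefficients mod 7: 2·t ≡ 0 (mod 7).
    The inverse of 2 mod 7 is 4 (since 2·4 = 8 = 1·7 + 1), so t ≡ 4·0 = 0 ≡ 0 (mod 7).
    Then x = 5 + 9·0 = 5, valid modulo lcm(9, 7) = 63: x ≡ 5 (mod 63).
  Combine with x ≡ 14 (mod 17); new modulus lcm = 1071.
    Write x = 5 + 63·t and substitute into x ≡ 14 (mod 17): 63·t ≡ 14 − 5 = 9 (mod 17).
    Reduce coefficients mod 17: 12·t ≡ 9 (mod 17).
    The inverse of 12 mod 17 is 10 (since 12·10 = 120 = 7·17 + 1), so t ≡ 10·9 = 90 ≡ 5 (mod 17).
    Then x = 5 + 63·5 = 320, valid modulo lcm(63, 17) = 1071: x ≡ 320 (mod 1071).
  Combine with x ≡ 10 (mod 11); new modulus lcm = 11781.
    Write x = 320 + 1071·t and substitute into x ≡ 10 (mod 11): 1071·t ≡ 10 − 320 = -310 (mod 11).
    Reduce coefficients mod 11: 4·t ≡ 9 (mod 11).
    The inverse of 4 mod 11 is 3 (since 4·3 = 12 = 1·11 + 1), so t ≡ 3·9 = 27 ≡ 5 (mod 11).
    Then x = 320 + 1071·5 = 5675, valid modulo lcm(1071, 11) = 11781: x ≡ 5675 (mod 11781).
Verify against each original: 5675 mod 9 = 5, 5675 mod 7 = 5, 5675 mod 17 = 14, 5675 mod 11 = 10.

x ≡ 5675 (mod 11781).


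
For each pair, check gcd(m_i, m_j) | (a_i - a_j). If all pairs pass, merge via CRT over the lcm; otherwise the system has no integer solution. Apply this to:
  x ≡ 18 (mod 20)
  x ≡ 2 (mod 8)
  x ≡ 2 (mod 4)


Moduli 20, 8, 4 are not pairwise coprime, so CRT works modulo lcm(m_i) when all pairwise compatibility conditions hold.
Pairwise compatibility: gcd(m_i, m_j) must divide a_i - a_j for every pair.
Merge one congruence at a time:
  Start: x ≡ 18 (mod 20).
  Combine with x ≡ 2 (mod 8): gcd(20, 8) = 4; 2 - 18 = -16, which IS divisible by 4, so compatible.
    Write x = 18 + 20·t and substitute into x ≡ 2 (mod 8): 20·t ≡ 2 − 18 = -16 (mod 8).
    Divide the congruence (and modulus) by g = 4: 5·t ≡ -4 (mod 2).
    Reduce coefficients mod 2: 1·t ≡ 0 (mod 2).
    So t ≡ 0 (mod 2).
    Then x = 18 + 20·0 = 18, valid modulo lcm(20, 8) = 40: x ≡ 18 (mod 40).
  Combine with x ≡ 2 (mod 4): gcd(40, 4) = 4; 2 - 18 = -16, which IS divisible by 4, so compatible.
    Write x = 18 + 40·t and substitute into x ≡ 2 (mod 4): 40·t ≡ 2 − 18 = -16 (mod 4).
    Divide the congruence (and modulus) by g = 4: 10·t ≡ -4 (mod 1).
    Modulo 1 every t works; take t = 0.
    Then x = 18 + 40·0 = 18, valid modulo lcm(40, 4) = 40: x ≡ 18 (mod 40).
Verify: 18 mod 20 = 18, 18 mod 8 = 2, 18 mod 4 = 2.

x ≡ 18 (mod 40).


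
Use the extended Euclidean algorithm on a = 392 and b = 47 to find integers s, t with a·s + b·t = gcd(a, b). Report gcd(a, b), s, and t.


Euclidean algorithm on (392, 47) — divide until remainder is 0:
  392 = 8 · 47 + 16
  47 = 2 · 16 + 15
  16 = 1 · 15 + 1
  15 = 15 · 1 + 0
gcd(392, 47) = 1.
Track Bezout coefficients alongside the remainders: start with r₀ = 392 = a·1 + b·0 (s = 1, t = 0) and r₁ = 47 = a·0 + b·1 (s = 0, t = 1); each new remainder r_{k+1} = r_{k-1} − q_k·r_k inherits s_{k+1} = s_{k-1} − q_k·s_k, t_{k+1} = t_{k-1} − q_k·t_k, so r_k = a·s_k + b·t_k at every step:
  q = 8: r = 16, s = 1 − 8·0 = 1, t = 0 − 8·1 = -8  (check: 392·1 + 47·(-8) = 16)
  q = 2: r = 15, s = 0 − 2·1 = -2, t = 1 − 2·(-8) = 17  (check: 392·(-2) + 47·17 = 15)
  q = 1: r = 1, s = 1 − 1·(-2) = 3, t = -8 − 1·17 = -25  (check: 392·3 + 47·(-25) = 1)
The row with r = 1 (the gcd) gives the Bezout coefficients s = 3, t = -25.
Result: 392 · (3) + 47 · (-25) = 1.

gcd(392, 47) = 1; s = 3, t = -25 (check: 392·3 + 47·(-25) = 1).


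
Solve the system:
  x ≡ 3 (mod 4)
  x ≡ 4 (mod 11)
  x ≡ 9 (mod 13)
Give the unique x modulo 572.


Moduli 4, 11, 13 are pairwise coprime; by CRT there is a unique solution modulo M = 4 · 11 · 13 = 572.
Solve pairwise, accumulating the modulus:
  Start with x ≡ 3 (mod 4).
  Combine with x ≡ 4 (mod 11): since gcd(4, 11) = 1, we get a unique residue mod 44.
    Write x = 3 + 4·t and substitute into x ≡ 4 (mod 11): 4·t ≡ 4 − 3 = 1 (mod 11).
    The inverse of 4 mod 11 is 3 (since 4·3 = 12 = 1·11 + 1), so t ≡ 3·1 = 3 ≡ 3 (mod 11).
    Then x = 3 + 4·3 = 15, valid modulo lcm(4, 11) = 44: x ≡ 15 (mod 44).
  Combine with x ≡ 9 (mod 13): since gcd(44, 13) = 1, we get a unique residue mod 572.
    Write x = 15 + 44·t and substitute into x ≡ 9 (mod 13): 44·t ≡ 9 − 15 = -6 (mod 13).
    Reduce coefficients mod 13: 5·t ≡ 7 (mod 13).
    The inverse of 5 mod 13 is 8 (since 5·8 = 40 = 3·13 + 1), so t ≡ 8·7 = 56 ≡ 4 (mod 13).
    Then x = 15 + 44·4 = 191, valid modulo lcm(44, 13) = 572: x ≡ 191 (mod 572).
Verify: 191 mod 4 = 3 ✓, 191 mod 11 = 4 ✓, 191 mod 13 = 9 ✓.

x ≡ 191 (mod 572).


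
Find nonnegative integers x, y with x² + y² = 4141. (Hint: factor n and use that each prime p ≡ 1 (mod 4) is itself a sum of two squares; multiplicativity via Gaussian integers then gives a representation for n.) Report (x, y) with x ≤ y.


Step 1: Factor n = 4141 = 41 · 101.
Step 2: Check the mod-4 condition on each prime factor: 41 ≡ 1 (mod 4), exponent 1; 101 ≡ 1 (mod 4), exponent 1.
All primes ≡ 3 (mod 4) appear to even exponent (or don't appear), so by the two-squares theorem n IS expressible as a sum of two squares.
Step 3: Build a representation. Here n = 41 · 101 is a product of primes ≡ 1 (mod 4). Each prime p ≡ 1 (mod 4) is itself a sum of two squares; find a² by testing p − a² for a perfect square:
  41: 41 − 1² = 40, 41 − 2² = 37, 41 − 3² = 32, 41 − 4² = 25 = 5² ⇒ 41 = 4² + 5².
  101: 101 − 1² = 100 = 10² ⇒ 101 = 1² + 10².
  Combine using the Brahmagupta–Fibonacci identity (a² + b²)(c² + d²) = (ac − bd)² + (ad + bc)² = (ac + bd)² + (ad − bc)²:
  41 · 101 = 4141: from (4² + 5²)(1² + 10²), take (4·1 − 5·10, 4·10 + 5·1) = (4 − 50, 40 + 5) = (-46, 45); dropping signs (only squares matter) gives (46, 45); check 46² + 45² = 2116 + 2025 = 4141 ✓.
Step 4: Order so x ≤ y and verify: 45² + 46² = 2025 + 2116 = 4141 = n. ✓

n = 4141 = 45² + 46² (one valid representation with x ≤ y).


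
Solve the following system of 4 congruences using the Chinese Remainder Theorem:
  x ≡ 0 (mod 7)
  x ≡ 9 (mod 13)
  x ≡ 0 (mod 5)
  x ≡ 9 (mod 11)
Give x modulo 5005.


Product of moduli M = 7 · 13 · 5 · 11 = 5005.
Merge one congruence at a time:
  Start: x ≡ 0 (mod 7).
  Combine with x ≡ 9 (mod 13); new modulus lcm = 91.
    Write x = 0 + 7·t and substitute into x ≡ 9 (mod 13): 7·t ≡ 9 − 0 = 9 (mod 13).
    The inverse of 7 mod 13 is 2 (since 7·2 = 14 = 1·13 + 1), so t ≡ 2·9 = 18 ≡ 5 (mod 13).
    Then x = 0 + 7·5 = 35, valid modulo lcm(7, 13) = 91: x ≡ 35 (mod 91).
  Combine with x ≡ 0 (mod 5); new modulus lcm = 455.
    Write x = 35 + 91·t and substitute into x ≡ 0 (mod 5): 91·t ≡ 0 − 35 = -35 (mod 5).
    Reduce coefficients mod 5: 1·t ≡ 0 (mod 5).
    So t ≡ 0 (mod 5).
    Then x = 35 + 91·0 = 35, valid modulo lcm(91, 5) = 455: x ≡ 35 (mod 455).
  Combine with x ≡ 9 (mod 11); new modulus lcm = 5005.
    Write x = 35 + 455·t and substitute into x ≡ 9 (mod 11): 455·t ≡ 9 − 35 = -26 (mod 11).
    Reduce coefficients mod 11: 4·t ≡ 7 (mod 11).
    The inverse of 4 mod 11 is 3 (since 4·3 = 12 = 1·11 + 1), so t ≡ 3·7 = 21 ≡ 10 (mod 11).
    Then x = 35 + 455·10 = 4585, valid modulo lcm(455, 11) = 5005: x ≡ 4585 (mod 5005).
Verify against each original: 4585 mod 7 = 0, 4585 mod 13 = 9, 4585 mod 5 = 0, 4585 mod 11 = 9.

x ≡ 4585 (mod 5005).


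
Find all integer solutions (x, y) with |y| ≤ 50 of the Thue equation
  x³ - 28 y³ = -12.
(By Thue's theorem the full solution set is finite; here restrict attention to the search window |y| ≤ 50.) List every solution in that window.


The equation is x³ - 28y³ = -12. For fixed y, x³ = 28·y³ − 12, so a solution requires the RHS to be a perfect cube.
Strategy: iterate y from -50 to 50, compute RHS = 28·y³ − 12, and check whether it is a (positive or negative) perfect cube.
Check small values of y:
  y = 0: RHS = -12 is not a perfect cube.
  y = 1: RHS = 16 is not a perfect cube.
  y = -1: RHS = -40 is not a perfect cube.
  y = 2: RHS = 212 is not a perfect cube.
  y = -2: RHS = -236 is not a perfect cube.
  y = 3: RHS = 744 is not a perfect cube.
  y = -3: RHS = -768 is not a perfect cube.
Continuing the search up to |y| = 50 finds no solutions either.
No (x, y) in the scanned range satisfies the equation.

No integer solutions with |y| ≤ 50.


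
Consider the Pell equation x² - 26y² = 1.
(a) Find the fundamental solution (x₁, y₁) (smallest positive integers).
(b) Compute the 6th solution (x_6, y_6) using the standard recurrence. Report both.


Step 1: Find the fundamental solution (x₁, y₁) of x² - 26y² = 1.
  Expand √26 as a continued fraction. a₀ = ⌊√26⌋ = 5; iterate m_{k+1} = d_k·a_k − m_k, d_{k+1} = (26 − m_{k+1}²)/d_k, a_{k+1} = ⌊(a₀ + m_{k+1})/d_{k+1}⌋ (starting m₀ = 0, d₀ = 1), with convergents p_k = a_k·p_{k-1} + p_{k-2}, q_k = a_k·q_{k-1} + q_{k-2} (p₋₁ = 1, q₋₁ = 0):
  k = 0: a₀ = 5; p₀/q₀ = 5/1; p₀² − 26·q₀² = 25 − 26 = -1.
  k = 1: m = 5, d = 1, a = ⌊(5 + 5)/1⌋ = 10; p/q = (10·5 + 1)/(10·1 + 0) = 51/10; p² − 26·q² = 2601 − 2600 = 1.
  The first convergent with p² − 26·q² = 1 gives the fundamental solution (x₁, y₁) = (51, 10).
Step 2: Apply the recurrence (x_{n+1}, y_{n+1}) = (x₁x_n + 26y₁y_n, x₁y_n + y₁x_n) repeatedly.
  From (x_1, y_1) = (51, 10): x_2 = 51·51 + 26·10·10 = 5201; y_2 = 51·10 + 10·51 = 1020.
  From (x_2, y_2) = (5201, 1020): x_3 = 51·5201 + 26·10·1020 = 530451; y_3 = 51·1020 + 10·5201 = 104030.
  From (x_3, y_3) = (530451, 104030): x_4 = 51·530451 + 26·10·104030 = 54100801; y_4 = 51·104030 + 10·530451 = 10610040.
  From (x_4, y_4) = (54100801, 10610040): x_5 = 51·54100801 + 26·10·10610040 = 5517751251; y_5 = 51·10610040 + 10·54100801 = 1082120050.
  From (x_5, y_5) = (5517751251, 1082120050): x_6 = 51·5517751251 + 26·10·1082120050 = 562756526801; y_6 = 51·1082120050 + 10·5517751251 = 110365635060.
Step 3: Verify x_6² - 26·y_6² = 316694908457124631293601 - 316694908457124631293600 = 1 (should be 1). ✓

(x_1, y_1) = (51, 10); (x_6, y_6) = (562756526801, 110365635060).
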